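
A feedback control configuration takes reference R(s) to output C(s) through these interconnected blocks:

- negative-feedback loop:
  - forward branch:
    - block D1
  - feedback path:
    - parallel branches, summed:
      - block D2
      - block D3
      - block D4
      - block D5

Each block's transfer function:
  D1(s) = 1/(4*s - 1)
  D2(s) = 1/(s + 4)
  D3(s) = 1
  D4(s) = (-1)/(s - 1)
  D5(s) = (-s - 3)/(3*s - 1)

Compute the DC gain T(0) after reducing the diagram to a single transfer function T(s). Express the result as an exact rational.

First reduce the diagram to T(s).

Step 1 - sum the parallel branches D2, D3, D4, D5 = (2*s^3 + 2*s^2 - 35*s + 21)/(3*s^3 + 8*s^2 - 15*s + 4)
Step 2 - feedback reduction of D1, (D2+D3+D4+D5) = (3*s^3 + 8*s^2 - 15*s + 4)/(12*s^4 + 31*s^3 - 66*s^2 - 4*s + 17)
DC gain: substitute s = 0 into T(s) from step 2: T(0) = 4/17.

Answer: 4/17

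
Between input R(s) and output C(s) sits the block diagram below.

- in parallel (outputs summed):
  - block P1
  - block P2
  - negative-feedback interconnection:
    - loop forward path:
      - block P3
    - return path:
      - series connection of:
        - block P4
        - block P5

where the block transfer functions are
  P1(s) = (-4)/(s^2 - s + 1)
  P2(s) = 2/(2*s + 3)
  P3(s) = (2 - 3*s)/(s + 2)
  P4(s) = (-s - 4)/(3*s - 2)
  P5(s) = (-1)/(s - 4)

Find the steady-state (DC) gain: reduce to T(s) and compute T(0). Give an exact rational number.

Step 1: combine P4, P5 in series gives (s + 4)/(3*s^2 - 14*s + 8)
Step 2: feedback reduction of P3, (P4*P5) gives (-3*s^2 + 14*s - 8)/(s^2 - 3*s - 12)
Step 3: add P1, P2, [P3/(1+P3*(P4*P5))] (parallel) gives (-6*s^5 + 27*s^4 - 15*s^3 - 35*s^2 + 200*s + 96)/(2*s^5 - 5*s^4 - 28*s^3 - 6*s^2 + 3*s - 36)
Step 3 gives the overall T(s). Then T(0) = 96/(-36) = -8/3.

Therefore the answer is -8/3.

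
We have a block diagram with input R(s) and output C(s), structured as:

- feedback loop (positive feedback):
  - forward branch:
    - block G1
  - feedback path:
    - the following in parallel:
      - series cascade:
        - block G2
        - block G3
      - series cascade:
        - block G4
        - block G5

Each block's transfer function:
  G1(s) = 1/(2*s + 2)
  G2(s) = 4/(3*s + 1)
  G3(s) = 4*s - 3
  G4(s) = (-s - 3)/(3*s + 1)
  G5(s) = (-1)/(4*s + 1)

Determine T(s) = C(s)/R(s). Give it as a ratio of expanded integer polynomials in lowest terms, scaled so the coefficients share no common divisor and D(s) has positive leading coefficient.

(1) cascade G2, G3 = (16*s - 12)/(3*s + 1)
(2) series reduction of G4, G5 = (s + 3)/(12*s^2 + 7*s + 1)
(3) reduce the parallel group (G2*G3), (G4*G5) = (64*s^2 - 31*s - 9)/(12*s^2 + 7*s + 1)
(4) reduce the feedback loop with forward G1 and return ((G2*G3)+(G4*G5)); the result is T(s) itself (integer coefficients, no common factor, positive leading denominator coefficient)

Therefore the answer is (12*s^2 + 7*s + 1)/(24*s^3 - 26*s^2 + 47*s + 11).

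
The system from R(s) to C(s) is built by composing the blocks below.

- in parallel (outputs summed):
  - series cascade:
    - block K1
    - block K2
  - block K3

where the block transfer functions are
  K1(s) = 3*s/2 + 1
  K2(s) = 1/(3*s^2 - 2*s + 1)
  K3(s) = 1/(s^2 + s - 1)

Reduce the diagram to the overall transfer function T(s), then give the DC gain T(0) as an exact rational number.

Answer: 0

Working:
Step 1 - reduce the series chain K1, K2: (3*s + 2)/(6*s^2 - 4*s + 2)
Step 2 - combine (K1*K2), K3 in parallel: (3*s^3 + 11*s^2 - 5*s)/(6*s^4 + 2*s^3 - 8*s^2 + 6*s - 2)
That last expression is T(s); at s = 0 only the constant terms survive, so T(0) = 0/(-2) = 0.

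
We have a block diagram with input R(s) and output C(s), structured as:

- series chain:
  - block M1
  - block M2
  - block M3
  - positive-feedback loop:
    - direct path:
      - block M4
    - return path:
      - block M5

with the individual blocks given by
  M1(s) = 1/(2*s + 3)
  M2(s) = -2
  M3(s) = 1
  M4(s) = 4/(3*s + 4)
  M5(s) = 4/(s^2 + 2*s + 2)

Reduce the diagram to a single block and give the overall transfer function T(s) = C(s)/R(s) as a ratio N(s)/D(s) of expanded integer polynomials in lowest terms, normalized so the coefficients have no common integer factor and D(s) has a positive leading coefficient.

First reduce the diagram to T(s).

Step 1. close the feedback loop around M4, M5; result (4*s^2 + 8*s + 8)/(3*s^3 + 10*s^2 + 14*s - 8)
Step 2. reduce the series chain M1, M2, M3, [M4/(1-M4*M5)], giving the overall T(s)

Answer: (-8*s^2 - 16*s - 16)/(6*s^4 + 29*s^3 + 58*s^2 + 26*s - 24)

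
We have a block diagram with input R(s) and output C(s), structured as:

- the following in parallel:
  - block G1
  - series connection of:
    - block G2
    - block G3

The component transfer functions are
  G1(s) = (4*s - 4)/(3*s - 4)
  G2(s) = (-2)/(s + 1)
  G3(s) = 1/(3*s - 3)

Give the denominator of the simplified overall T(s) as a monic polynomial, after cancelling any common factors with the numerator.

Step 1 - reduce the series chain G2, G3; result (-2)/(3*s^2 - 3)
Step 2 - reduce the parallel group G1, (G2*G3); result (12*s^3 - 12*s^2 - 18*s + 20)/(9*s^3 - 12*s^2 - 9*s + 12)
Step 2 gives the fully reduced T(s), with no common factor left to cancel. The denominator's leading coefficient is 9, so divide each of its coefficients by 9 to get the monic form.

Therefore the answer is s^3 - 4*s^2/3 - s + 4/3.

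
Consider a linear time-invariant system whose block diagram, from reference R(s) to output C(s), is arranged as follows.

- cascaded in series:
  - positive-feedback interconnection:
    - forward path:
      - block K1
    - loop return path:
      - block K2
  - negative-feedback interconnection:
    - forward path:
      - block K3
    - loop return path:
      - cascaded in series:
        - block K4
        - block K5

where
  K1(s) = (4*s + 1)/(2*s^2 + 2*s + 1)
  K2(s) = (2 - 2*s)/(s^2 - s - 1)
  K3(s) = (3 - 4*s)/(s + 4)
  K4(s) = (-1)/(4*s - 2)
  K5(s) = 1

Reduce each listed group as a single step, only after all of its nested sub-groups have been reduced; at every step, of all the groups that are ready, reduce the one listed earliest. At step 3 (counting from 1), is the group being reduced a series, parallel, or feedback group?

Answer: feedback

Working:
Step 1. feedback reduction of K1, K2
Step 2. cascade K4, K5
Step 3. reduce the feedback loop with forward K3 and return (K4*K5)
Step 4. series reduction of [K1/(1-K1*K2)], [K3/(1+K3*(K4*K5))]
At step 3 the group reduced is feedback.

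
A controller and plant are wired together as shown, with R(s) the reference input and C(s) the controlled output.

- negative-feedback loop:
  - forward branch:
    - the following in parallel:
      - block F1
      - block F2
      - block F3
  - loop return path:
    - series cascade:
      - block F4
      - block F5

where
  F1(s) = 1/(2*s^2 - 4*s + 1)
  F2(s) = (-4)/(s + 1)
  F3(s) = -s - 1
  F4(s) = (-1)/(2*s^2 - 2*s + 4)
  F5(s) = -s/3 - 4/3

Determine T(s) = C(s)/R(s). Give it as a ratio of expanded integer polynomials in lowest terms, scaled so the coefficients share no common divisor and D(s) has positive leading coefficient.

Reducing step by step:

Step 1. add F1, F2, F3 (parallel) -> (-2*s^4 - 3*s^2 + 19*s - 4)/(2*s^3 - 2*s^2 - 3*s + 1)
Step 2. multiply F4, F5 (series) -> (s + 4)/(6*s^2 - 6*s + 12)
Step 3. feedback reduction of (F1+F2+F3), (F4*F5) - this is the overall T(s), already in the required normalized form

Answer: (-12*s^6 + 12*s^5 - 42*s^4 + 132*s^3 - 174*s^2 + 252*s - 48)/(10*s^5 - 32*s^4 + 15*s^3 + 7*s^2 + 30*s - 4)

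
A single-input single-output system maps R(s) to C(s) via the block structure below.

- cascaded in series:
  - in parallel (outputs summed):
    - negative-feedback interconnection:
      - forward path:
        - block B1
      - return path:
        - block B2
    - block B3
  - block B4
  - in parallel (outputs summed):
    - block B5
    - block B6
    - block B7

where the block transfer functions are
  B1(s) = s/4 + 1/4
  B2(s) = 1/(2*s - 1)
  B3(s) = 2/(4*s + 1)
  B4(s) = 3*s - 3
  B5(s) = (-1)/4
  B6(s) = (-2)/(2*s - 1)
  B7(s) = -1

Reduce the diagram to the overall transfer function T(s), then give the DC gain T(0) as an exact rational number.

[1] collapse the loop (B1 forward, B2 return) -> (2*s^2 + s - 1)/(9*s - 3)
[2] parallel reduction of [B1/(1+B1*B2)], B3 -> (8*s^3 + 6*s^2 + 15*s - 7)/(36*s^2 - 3*s - 3)
[3] parallel reduction of B5, B6, B7 -> (-10*s - 3)/(8*s - 4)
[4] combine ([B1/(1+B1*B2)]+B3), B4, (B5+B6+B7) in series -> (-80*s^5 - 4*s^4 - 84*s^3 + 193*s^2 - 4*s - 21)/(96*s^3 - 56*s^2 - 4*s + 4)
Evaluating the step-4 result (the overall T(s)) at s = 0 gives T(0) = -21/4.

Final answer: -21/4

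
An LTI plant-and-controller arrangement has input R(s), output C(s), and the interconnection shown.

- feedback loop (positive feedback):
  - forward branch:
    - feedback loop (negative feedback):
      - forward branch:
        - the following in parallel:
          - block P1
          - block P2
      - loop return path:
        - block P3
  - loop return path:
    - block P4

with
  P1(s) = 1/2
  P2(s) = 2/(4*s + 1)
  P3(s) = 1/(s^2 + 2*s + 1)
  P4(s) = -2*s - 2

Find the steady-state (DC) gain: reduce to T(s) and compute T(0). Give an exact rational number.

The answer is 5/17.

Reasoning:
1. parallel reduction of P1, P2; result (4*s + 5)/(8*s + 2)
2. apply the feedback formula to (P1+P2), P3; result (4*s^3 + 13*s^2 + 14*s + 5)/(8*s^3 + 18*s^2 + 16*s + 7)
3. apply the feedback formula to [(P1+P2)/(1+(P1+P2)*P3)], P4; result (4*s^3 + 13*s^2 + 14*s + 5)/(8*s^4 + 42*s^3 + 72*s^2 + 54*s + 17)
The step-3 result is T(s). Setting s = 0: T(0) = 5/17.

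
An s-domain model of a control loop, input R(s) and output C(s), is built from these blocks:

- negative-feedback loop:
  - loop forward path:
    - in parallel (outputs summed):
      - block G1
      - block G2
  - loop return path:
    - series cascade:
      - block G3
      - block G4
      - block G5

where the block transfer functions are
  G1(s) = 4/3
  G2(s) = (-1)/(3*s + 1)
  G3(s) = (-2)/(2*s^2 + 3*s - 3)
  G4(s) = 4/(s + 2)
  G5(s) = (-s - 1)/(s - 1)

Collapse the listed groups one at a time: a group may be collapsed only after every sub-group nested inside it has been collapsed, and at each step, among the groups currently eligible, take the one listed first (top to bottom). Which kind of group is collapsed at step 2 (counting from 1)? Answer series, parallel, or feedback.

Answer: series

Working:
1. add G1, G2 (parallel)
2. combine G3, G4, G5 in series
3. reduce the feedback loop with forward (G1+G2) and return (G3*G4*G5)
The group at step 2 is a series group.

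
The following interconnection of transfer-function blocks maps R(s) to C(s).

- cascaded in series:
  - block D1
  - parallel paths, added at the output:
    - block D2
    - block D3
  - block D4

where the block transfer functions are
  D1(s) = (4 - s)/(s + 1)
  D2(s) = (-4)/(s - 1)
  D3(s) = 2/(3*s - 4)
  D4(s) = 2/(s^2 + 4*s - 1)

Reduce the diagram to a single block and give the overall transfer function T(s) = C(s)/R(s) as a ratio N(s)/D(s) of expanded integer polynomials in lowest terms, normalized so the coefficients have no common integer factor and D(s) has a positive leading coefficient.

Answer: (20*s^2 - 108*s + 112)/(3*s^5 + 8*s^4 - 22*s^3 - 4*s^2 + 19*s - 4)

Working:
1. sum the parallel branches D2, D3 gives (14 - 10*s)/(3*s^2 - 7*s + 4)
2. series reduction of D1, (D2+D3), D4, which is the overall transfer function T(s) = C(s)/R(s) in lowest terms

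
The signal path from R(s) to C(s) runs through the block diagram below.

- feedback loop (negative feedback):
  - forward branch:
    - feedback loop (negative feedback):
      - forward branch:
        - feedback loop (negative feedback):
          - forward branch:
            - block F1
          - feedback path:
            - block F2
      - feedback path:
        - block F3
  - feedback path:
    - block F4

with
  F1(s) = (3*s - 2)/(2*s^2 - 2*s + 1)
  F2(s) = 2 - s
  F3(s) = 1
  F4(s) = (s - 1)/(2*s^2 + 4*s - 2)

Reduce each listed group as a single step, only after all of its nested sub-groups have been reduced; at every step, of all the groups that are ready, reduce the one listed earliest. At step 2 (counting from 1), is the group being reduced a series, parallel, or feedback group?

1. reduce the feedback loop with forward F1 and return F2
2. collapse the loop ([F1/(1+F1*F2)] forward, F3 return)
3. close the feedback loop around [[F1/(1+F1*F2)]/(1+[F1/(1+F1*F2)]*F3)], F4
So the answer for step 2 is feedback.

Hence the answer: feedback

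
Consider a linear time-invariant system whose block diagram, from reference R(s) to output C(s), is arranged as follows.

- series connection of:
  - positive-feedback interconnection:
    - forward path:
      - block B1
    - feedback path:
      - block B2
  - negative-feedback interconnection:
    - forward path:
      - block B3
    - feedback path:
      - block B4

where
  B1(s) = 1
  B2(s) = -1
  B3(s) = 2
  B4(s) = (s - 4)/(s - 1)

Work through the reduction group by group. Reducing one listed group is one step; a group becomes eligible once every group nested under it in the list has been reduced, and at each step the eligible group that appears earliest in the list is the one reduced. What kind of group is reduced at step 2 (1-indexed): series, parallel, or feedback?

Step 1: feedback reduction of B1, B2
Step 2: collapse the loop (B3 forward, B4 return)
Step 3: multiply [B1/(1-B1*B2)], [B3/(1+B3*B4)] (series)
So the answer for step 2 is feedback.

Answer: feedback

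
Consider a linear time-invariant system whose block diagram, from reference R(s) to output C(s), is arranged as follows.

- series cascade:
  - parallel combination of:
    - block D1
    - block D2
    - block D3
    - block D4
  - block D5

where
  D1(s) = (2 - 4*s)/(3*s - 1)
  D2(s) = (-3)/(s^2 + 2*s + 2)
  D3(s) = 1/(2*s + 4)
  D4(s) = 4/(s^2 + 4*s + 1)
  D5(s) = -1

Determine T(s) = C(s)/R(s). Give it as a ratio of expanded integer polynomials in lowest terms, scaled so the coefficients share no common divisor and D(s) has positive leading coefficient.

First reduce the diagram to T(s).

[1] parallel reduction of D1, D2, D3, D4; result (-8*s^6 - 57*s^5 - 129*s^4 - 151*s^3 - 43*s^2 + 118*s - 6)/(6*s^6 + 46*s^5 + 122*s^4 + 146*s^3 + 68*s^2 - 20*s - 8)
[2] series reduction of (D1+D2+D3+D4), D5, giving the overall T(s)

Answer: (8*s^6 + 57*s^5 + 129*s^4 + 151*s^3 + 43*s^2 - 118*s + 6)/(6*s^6 + 46*s^5 + 122*s^4 + 146*s^3 + 68*s^2 - 20*s - 8)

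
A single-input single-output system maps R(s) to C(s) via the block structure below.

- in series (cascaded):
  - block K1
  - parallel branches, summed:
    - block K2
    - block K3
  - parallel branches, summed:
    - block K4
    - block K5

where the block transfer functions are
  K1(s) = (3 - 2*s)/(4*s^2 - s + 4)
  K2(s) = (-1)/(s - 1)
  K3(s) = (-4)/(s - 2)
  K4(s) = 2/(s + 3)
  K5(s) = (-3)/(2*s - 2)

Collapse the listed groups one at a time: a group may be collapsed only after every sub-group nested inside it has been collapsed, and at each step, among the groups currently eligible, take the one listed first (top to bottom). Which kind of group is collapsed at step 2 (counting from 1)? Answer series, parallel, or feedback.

Step 1: parallel reduction of K2, K3
Step 2: combine K4, K5 in parallel
Step 3: combine K1, (K2+K3), (K4+K5) in series
So the answer for step 2 is parallel.

Therefore the answer is parallel.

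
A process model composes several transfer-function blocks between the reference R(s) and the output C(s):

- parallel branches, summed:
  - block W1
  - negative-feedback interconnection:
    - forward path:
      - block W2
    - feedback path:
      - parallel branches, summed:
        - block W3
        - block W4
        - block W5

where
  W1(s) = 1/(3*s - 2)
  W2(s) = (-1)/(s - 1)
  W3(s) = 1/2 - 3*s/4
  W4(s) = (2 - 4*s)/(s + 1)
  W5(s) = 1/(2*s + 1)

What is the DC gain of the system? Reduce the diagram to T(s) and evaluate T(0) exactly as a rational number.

Step 1: parallel reduction of W3, W4, W5, giving (-6*s^3 - 37*s^2 + 7*s + 14)/(8*s^2 + 12*s + 4)
Step 2: apply the feedback formula to W2, (W3+W4+W5), giving (-8*s^2 - 12*s - 4)/(14*s^3 + 41*s^2 - 15*s - 18)
Step 3: parallel reduction of W1, [W2/(1+W2*(W3+W4+W5))], giving (-10*s^3 + 21*s^2 - 3*s - 10)/(42*s^4 + 95*s^3 - 127*s^2 - 24*s + 36)
Step 3 gives the overall T(s). Then T(0) = -10/36 = -5/18.

Hence the answer: -5/18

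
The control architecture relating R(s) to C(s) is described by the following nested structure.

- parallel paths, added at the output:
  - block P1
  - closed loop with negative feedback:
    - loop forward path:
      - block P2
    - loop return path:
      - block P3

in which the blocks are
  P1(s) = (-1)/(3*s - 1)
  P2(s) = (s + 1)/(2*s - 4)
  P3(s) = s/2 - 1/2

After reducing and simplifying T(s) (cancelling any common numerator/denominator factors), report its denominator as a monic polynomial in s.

Answer: s^3 + 11*s^2/3 - 31*s/3 + 3

Working:
Step 1. apply the feedback formula to P2, P3, giving (2*s + 2)/(s^2 + 4*s - 9)
Step 2. combine P1, [P2/(1+P2*P3)] in parallel, giving (5*s^2 + 7)/(3*s^3 + 11*s^2 - 31*s + 9)
That last expression is T(s), already simplified. Scaling its denominator by 1/3 (the reciprocal of the leading coefficient) yields the monic denominator.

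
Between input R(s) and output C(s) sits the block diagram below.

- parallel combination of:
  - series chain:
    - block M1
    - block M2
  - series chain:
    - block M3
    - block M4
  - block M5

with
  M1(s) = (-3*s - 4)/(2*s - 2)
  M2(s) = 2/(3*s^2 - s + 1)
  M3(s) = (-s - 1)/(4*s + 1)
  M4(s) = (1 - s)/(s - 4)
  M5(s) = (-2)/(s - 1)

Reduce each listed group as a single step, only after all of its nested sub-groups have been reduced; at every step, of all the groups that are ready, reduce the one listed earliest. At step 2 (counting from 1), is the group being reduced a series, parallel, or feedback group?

1. series reduction of M1, M2
2. reduce the series chain M3, M4
3. add (M1*M2), (M3*M4), M5 (parallel)
Step 2: series.

Hence the answer: series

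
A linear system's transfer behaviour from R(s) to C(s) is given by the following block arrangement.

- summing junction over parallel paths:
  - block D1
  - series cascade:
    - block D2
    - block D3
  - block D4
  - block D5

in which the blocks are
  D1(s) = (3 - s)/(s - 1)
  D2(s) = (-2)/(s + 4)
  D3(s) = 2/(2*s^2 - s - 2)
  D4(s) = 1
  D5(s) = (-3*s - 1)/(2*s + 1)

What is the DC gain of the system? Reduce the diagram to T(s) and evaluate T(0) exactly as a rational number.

The answer is -5/2.

Reasoning:
1. combine D2, D3 in series, giving (-4)/(2*s^3 + 7*s^2 - 6*s - 8)
2. reduce the parallel group D1, (D2*D3), D4, D5, giving (-6*s^5 - 9*s^4 + 66*s^3 + s^2 - 62*s - 20)/(4*s^5 + 12*s^4 - 21*s^3 - 17*s^2 + 14*s + 8)
Step 2 gives the overall T(s). Then T(0) = -20/8 = -5/2.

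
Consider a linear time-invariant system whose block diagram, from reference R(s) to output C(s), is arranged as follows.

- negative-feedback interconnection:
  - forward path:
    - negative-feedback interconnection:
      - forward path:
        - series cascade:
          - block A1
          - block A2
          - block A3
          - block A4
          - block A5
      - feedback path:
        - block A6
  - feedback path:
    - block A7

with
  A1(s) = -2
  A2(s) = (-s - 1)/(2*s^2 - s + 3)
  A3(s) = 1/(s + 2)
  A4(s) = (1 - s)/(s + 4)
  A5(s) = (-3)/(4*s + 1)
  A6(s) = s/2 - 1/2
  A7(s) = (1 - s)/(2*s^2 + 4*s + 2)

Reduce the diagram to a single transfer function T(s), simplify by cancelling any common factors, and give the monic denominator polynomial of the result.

Step 1. series reduction of A1, A2, A3, A4, A5; result (6*s^2 - 6)/(8*s^5 + 46*s^4 + 63*s^3 + 53*s^2 + 106*s + 24)
Step 2. collapse the loop ((A1*A2*A3*A4*A5) forward, A6 return); result (6*s^2 - 6)/(8*s^5 + 46*s^4 + 66*s^3 + 50*s^2 + 103*s + 27)
Step 3. collapse the loop ([(A1*A2*A3*A4*A5)/(1+(A1*A2*A3*A4*A5)*A6)] forward, A7 return); result (3*s^3 + 3*s^2 - 3*s - 3)/(4*s^6 + 27*s^5 + 56*s^4 + 58*s^3 + 75*s^2 + 68*s + 12)
Step 3 gives the fully reduced T(s), with no common factor left to cancel. The denominator's leading coefficient is 4, so divide each of its coefficients by 4 to get the monic form.

Hence the answer: s^6 + 27*s^5/4 + 14*s^4 + 29*s^3/2 + 75*s^2/4 + 17*s + 3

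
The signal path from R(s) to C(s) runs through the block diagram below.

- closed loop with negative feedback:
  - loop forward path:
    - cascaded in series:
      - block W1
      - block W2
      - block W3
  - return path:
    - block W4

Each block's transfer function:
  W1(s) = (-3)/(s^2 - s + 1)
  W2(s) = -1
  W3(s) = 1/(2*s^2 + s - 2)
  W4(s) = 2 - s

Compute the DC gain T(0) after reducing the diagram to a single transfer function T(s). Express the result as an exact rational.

[1] cascade W1, W2, W3; result 3/(2*s^4 - s^3 - s^2 + 3*s - 2)
[2] feedback reduction of (W1*W2*W3), W4; result 3/(2*s^4 - s^3 - s^2 + 4)
Evaluating the step-2 result (the overall T(s)) at s = 0 gives T(0) = 3/4.

Hence the answer: 3/4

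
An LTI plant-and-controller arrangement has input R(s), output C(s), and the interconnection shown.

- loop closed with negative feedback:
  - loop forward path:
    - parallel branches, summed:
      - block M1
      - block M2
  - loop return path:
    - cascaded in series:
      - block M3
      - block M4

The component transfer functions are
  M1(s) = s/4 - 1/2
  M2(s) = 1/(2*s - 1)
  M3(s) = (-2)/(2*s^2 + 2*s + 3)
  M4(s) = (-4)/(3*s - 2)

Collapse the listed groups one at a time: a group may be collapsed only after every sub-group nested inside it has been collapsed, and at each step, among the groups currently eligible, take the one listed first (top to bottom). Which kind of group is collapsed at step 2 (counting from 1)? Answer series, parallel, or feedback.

Step 1: combine M1, M2 in parallel
Step 2: combine M3, M4 in series
Step 3: apply the feedback formula to (M1+M2), (M3*M4)
At step 2 the group reduced is series.

Therefore the answer is series.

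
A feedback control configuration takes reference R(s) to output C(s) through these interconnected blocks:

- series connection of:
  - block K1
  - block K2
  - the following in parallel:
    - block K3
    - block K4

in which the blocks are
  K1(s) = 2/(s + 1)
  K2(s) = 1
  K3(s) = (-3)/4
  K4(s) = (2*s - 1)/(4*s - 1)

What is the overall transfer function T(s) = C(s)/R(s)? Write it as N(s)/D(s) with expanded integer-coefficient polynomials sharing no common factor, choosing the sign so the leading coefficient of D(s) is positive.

First reduce the diagram to T(s).

[1] reduce the parallel group K3, K4 -> (-4*s - 1)/(16*s - 4)
[2] cascade K1, K2, (K3+K4): this yields T(s), and no further normalization is needed

Answer: (-4*s - 1)/(8*s^2 + 6*s - 2)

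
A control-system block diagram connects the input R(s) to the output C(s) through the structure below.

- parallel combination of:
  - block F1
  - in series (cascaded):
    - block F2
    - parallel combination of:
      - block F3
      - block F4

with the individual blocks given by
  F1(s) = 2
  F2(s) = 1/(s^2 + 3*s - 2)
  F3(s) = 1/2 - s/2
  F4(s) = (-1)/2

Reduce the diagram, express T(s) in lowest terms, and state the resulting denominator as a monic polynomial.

Step 1 - reduce the parallel group F3, F4; result (-s)/2
Step 2 - series reduction of F2, (F3+F4); result (-s)/(2*s^2 + 6*s - 4)
Step 3 - sum the parallel branches F1, (F2*(F3+F4)); result (4*s^2 + 11*s - 8)/(2*s^2 + 6*s - 4)
The result of step 3 is T(s) in lowest terms. Its denominator has leading coefficient 2; dividing the denominator through by 2 makes it monic.

Hence the answer: s^2 + 3*s - 2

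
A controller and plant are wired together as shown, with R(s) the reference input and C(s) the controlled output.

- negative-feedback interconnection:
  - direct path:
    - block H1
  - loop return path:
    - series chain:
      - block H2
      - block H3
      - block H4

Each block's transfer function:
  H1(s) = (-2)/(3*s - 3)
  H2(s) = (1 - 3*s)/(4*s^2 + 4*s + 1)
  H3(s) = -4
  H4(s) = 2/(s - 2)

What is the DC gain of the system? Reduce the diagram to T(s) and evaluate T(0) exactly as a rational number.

1. reduce the series chain H2, H3, H4; result (24*s - 8)/(4*s^3 - 4*s^2 - 7*s - 2)
2. collapse the loop (H1 forward, (H2*H3*H4) return); result (-8*s^3 + 8*s^2 + 14*s + 4)/(12*s^4 - 24*s^3 - 9*s^2 - 33*s + 22)
DC gain: substitute s = 0 into T(s) from step 2: T(0) = 4/22 = 2/11.

Answer: 2/11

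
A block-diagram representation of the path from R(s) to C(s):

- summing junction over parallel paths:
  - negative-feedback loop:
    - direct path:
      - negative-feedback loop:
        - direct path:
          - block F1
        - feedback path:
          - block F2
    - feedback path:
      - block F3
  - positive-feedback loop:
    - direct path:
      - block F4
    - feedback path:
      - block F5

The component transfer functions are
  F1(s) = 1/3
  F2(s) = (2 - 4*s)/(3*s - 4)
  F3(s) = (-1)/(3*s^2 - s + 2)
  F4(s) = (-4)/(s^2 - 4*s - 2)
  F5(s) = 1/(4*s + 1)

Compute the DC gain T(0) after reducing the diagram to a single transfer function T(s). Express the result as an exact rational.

First reduce the diagram to T(s).

(1) collapse the loop (F1 forward, F2 return): (3*s - 4)/(5*s - 10)
(2) feedback reduction of [F1/(1+F1*F2)], F3: (9*s^3 - 15*s^2 + 10*s - 8)/(15*s^3 - 35*s^2 + 17*s - 16)
(3) collapse the loop (F4 forward, F5 return): (-16*s - 4)/(4*s^3 - 15*s^2 - 12*s + 2)
(4) parallel reduction of [[F1/(1+F1*F2)]/(1+[F1/(1+F1*F2)]*F3)], [F4/(1-F4*F5)]: (36*s^6 - 195*s^5 - 83*s^4 + 516*s^3 - 162*s^2 + 304*s + 48)/(60*s^6 - 365*s^5 + 413*s^4 + 131*s^3 - 34*s^2 + 226*s - 32)
The step-4 result is T(s). Setting s = 0: T(0) = 48/(-32) = -3/2.

Answer: -3/2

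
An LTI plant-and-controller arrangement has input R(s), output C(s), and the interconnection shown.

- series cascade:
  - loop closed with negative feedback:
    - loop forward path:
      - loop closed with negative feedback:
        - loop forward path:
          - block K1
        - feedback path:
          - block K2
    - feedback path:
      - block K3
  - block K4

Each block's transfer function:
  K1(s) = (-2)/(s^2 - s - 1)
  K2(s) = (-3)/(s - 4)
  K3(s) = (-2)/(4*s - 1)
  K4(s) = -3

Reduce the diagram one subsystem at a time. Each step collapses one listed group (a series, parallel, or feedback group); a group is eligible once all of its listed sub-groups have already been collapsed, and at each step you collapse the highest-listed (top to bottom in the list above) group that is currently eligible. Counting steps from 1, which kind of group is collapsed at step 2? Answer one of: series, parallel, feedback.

Reducing step by step:

1. reduce the feedback loop with forward K1 and return K2
2. close the feedback loop around [K1/(1+K1*K2)], K3
3. combine [[K1/(1+K1*K2)]/(1+[K1/(1+K1*K2)]*K3)], K4 in series
At step 2 the group reduced is feedback.

Answer: feedback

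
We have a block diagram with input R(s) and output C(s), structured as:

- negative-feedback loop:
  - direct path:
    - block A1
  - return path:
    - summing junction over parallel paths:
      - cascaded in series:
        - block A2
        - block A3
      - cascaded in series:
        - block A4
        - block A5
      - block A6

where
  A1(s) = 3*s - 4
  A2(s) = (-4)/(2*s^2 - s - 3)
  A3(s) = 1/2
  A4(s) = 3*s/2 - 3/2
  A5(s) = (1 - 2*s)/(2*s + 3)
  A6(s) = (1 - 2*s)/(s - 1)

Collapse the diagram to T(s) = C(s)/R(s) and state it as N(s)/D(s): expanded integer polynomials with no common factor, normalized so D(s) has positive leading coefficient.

Answer: (-24*s^5 + 32*s^4 + 78*s^3 - 104*s^2 - 54*s + 72)/(36*s^6 - 108*s^5 + 159*s^4 - 143*s^3 - 79*s^2 + 233*s - 78)

Working:
[1] series reduction of A2, A3, giving (-2)/(2*s^2 - s - 3)
[2] series reduction of A4, A5, giving (-6*s^2 + 9*s - 3)/(4*s + 6)
[3] sum the parallel branches (A2*A3), (A4*A5), A6, giving (-12*s^5 + 20*s^4 - 29*s^3 + 9*s^2 + 47*s - 15)/(8*s^4 - 26*s^2 + 18)
[4] apply the feedback formula to A1, ((A2*A3)+(A4*A5)+A6) - this is the overall T(s), already in the required normalized form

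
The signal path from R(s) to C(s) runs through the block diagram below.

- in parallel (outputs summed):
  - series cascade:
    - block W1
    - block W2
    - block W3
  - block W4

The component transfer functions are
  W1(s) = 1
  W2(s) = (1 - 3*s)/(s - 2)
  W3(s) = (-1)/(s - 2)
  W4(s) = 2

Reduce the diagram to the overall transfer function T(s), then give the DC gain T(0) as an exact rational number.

1. combine W1, W2, W3 in series gives (3*s - 1)/(s^2 - 4*s + 4)
2. parallel reduction of (W1*W2*W3), W4 gives (2*s^2 - 5*s + 7)/(s^2 - 4*s + 4)
DC gain: substitute s = 0 into T(s) from step 2: T(0) = 7/4.

Answer: 7/4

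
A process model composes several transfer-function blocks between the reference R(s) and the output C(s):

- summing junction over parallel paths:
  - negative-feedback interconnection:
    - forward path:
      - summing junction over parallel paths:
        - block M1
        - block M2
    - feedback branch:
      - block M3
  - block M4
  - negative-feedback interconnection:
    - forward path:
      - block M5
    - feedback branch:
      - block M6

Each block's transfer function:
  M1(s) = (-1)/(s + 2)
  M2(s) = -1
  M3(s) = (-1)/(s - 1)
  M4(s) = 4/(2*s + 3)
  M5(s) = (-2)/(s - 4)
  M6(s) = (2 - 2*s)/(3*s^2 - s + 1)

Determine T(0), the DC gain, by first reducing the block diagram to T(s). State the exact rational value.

[1] parallel reduction of M1, M2, giving (-s - 3)/(s + 2)
[2] feedback reduction of (M1+M2), M3, giving (-s^2 - 2*s + 3)/(s^2 + 2*s + 1)
[3] feedback reduction of M5, M6, giving (-6*s^2 + 2*s - 2)/(3*s^3 - 13*s^2 + 9*s - 8)
[4] reduce the parallel group [(M1+M2)/(1+(M1+M2)*M3)], M4, [M5/(1+M5*M6)], giving (-6*s^6 + 5*s^5 + 7*s^4 - 114*s^3 - 89*s^2 + 43*s - 110)/(6*s^6 - 5*s^5 - 49*s^4 - 48*s^3 - 23*s^2 - 37*s - 24)
The step-4 result is T(s). Setting s = 0: T(0) = -110/(-24) = 55/12.

Final answer: 55/12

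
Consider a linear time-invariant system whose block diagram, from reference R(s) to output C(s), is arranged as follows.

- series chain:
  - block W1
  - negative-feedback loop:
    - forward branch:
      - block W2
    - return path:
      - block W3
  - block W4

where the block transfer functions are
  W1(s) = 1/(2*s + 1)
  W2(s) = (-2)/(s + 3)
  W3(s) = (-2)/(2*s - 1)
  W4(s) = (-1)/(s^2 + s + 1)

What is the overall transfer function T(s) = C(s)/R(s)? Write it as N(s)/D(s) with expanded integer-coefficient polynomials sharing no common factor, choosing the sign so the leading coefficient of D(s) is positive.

Step 1 - collapse the loop (W2 forward, W3 return): (2 - 4*s)/(2*s^2 + 5*s + 1)
Step 2 - multiply W1, [W2/(1+W2*W3)], W4 (series), which is the overall transfer function T(s) = C(s)/R(s) in lowest terms

Final answer: (4*s - 2)/(4*s^5 + 16*s^4 + 23*s^3 + 20*s^2 + 8*s + 1)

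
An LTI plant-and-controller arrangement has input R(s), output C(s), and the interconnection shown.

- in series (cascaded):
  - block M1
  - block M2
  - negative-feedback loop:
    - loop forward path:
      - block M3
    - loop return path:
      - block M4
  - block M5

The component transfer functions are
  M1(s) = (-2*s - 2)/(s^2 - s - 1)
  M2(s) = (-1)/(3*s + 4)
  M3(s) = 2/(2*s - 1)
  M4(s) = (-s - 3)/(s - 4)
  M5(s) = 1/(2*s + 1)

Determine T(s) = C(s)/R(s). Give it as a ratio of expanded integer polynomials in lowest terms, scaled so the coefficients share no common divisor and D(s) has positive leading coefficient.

Step 1: close the feedback loop around M3, M4 = (2*s - 8)/(2*s^2 - 11*s - 2)
Step 2: cascade M1, M2, [M3/(1+M3*M4)], M5 - this is the overall T(s), already in the required normalized form

Hence the answer: (4*s^2 - 12*s - 16)/(12*s^6 - 56*s^5 - 93*s^4 + 103*s^3 + 183*s^2 + 74*s + 8)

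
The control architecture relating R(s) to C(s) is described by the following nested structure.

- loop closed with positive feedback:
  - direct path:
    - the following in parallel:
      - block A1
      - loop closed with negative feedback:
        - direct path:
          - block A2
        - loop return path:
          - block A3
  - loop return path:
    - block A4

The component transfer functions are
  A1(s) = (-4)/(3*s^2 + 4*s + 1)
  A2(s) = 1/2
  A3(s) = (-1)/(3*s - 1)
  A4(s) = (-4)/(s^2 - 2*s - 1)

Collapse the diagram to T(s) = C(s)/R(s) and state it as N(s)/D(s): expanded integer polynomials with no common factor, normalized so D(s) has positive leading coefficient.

First reduce the diagram to T(s).

Step 1: collapse the loop (A2 forward, A3 return); result (3*s - 1)/(6*s - 3)
Step 2: reduce the parallel group A1, [A2/(1+A2*A3)]; result (9*s^3 + 9*s^2 - 25*s + 11)/(18*s^3 + 15*s^2 - 6*s - 3)
Step 3: feedback reduction of (A1+[A2/(1+A2*A3)]), A4 - this is the overall T(s), already in the required normalized form

Answer: (9*s^5 - 9*s^4 - 52*s^3 + 52*s^2 + 3*s - 11)/(18*s^5 - 21*s^4 - 18*s^3 + 30*s^2 - 88*s + 47)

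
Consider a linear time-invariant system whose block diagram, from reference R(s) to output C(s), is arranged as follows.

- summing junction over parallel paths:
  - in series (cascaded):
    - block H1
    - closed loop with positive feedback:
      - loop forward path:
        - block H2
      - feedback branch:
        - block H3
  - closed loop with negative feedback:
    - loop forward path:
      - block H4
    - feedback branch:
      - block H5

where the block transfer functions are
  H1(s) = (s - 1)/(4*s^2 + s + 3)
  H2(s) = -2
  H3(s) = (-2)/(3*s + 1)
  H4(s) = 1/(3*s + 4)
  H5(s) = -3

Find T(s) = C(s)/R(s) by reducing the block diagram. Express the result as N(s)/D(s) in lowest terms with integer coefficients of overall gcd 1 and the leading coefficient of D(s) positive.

[1] collapse the loop (H2 forward, H3 return); result (-6*s - 2)/(3*s - 3)
[2] combine H1, [H2/(1-H2*H3)] in series; result (-6*s - 2)/(12*s^2 + 3*s + 9)
[3] reduce the feedback loop with forward H4 and return H5; result 1/(3*s + 1)
[4] combine (H1*[H2/(1-H2*H3)]), [H4/(1+H4*H5)] in parallel: this yields T(s), and no further normalization is needed

Hence the answer: (-6*s^2 - 9*s + 7)/(36*s^3 + 21*s^2 + 30*s + 9)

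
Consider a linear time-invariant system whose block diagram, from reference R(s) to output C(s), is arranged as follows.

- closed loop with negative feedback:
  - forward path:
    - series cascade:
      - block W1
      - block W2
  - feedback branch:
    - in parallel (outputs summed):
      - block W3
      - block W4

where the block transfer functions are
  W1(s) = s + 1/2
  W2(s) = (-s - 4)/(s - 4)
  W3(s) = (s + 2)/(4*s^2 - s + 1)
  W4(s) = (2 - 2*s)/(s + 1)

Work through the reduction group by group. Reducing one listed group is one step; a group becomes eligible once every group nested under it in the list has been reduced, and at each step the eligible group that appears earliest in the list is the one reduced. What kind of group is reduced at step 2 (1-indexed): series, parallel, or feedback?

[1] reduce the series chain W1, W2
[2] reduce the parallel group W3, W4
[3] reduce the feedback loop with forward (W1*W2) and return (W3+W4)
Step 2: parallel.

Answer: parallel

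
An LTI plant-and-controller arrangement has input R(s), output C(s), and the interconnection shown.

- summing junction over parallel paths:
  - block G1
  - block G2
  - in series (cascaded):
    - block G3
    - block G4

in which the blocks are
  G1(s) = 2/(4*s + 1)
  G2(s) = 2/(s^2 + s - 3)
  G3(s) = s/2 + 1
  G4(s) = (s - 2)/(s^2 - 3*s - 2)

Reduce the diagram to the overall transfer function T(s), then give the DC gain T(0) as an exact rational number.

The answer is 7/3.

Reasoning:
[1] multiply G3, G4 (series): (s^2 - 4)/(2*s^2 - 6*s - 4)
[2] reduce the parallel group G1, G2, (G3*G4): (4*s^5 + 9*s^4 - 19*s^3 - 99*s^2 + 28*s + 28)/(8*s^5 - 14*s^4 - 68*s^3 + 40*s^2 + 62*s + 12)
The step-2 result is T(s). Setting s = 0: T(0) = 28/12 = 7/3.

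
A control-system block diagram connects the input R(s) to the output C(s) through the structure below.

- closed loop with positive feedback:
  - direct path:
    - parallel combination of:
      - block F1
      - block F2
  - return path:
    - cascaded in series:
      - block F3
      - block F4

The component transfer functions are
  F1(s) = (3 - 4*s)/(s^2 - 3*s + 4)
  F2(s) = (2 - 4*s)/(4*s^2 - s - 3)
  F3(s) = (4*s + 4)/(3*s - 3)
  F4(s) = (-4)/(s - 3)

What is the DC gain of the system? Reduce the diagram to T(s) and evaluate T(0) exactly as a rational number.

The answer is 9/124.

Reasoning:
[1] parallel reduction of F1, F2; result (-20*s^3 + 30*s^2 - 13*s - 1)/(4*s^4 - 13*s^3 + 16*s^2 + 5*s - 12)
[2] combine F3, F4 in series; result (-16*s - 16)/(3*s^2 - 12*s + 9)
[3] collapse the loop ((F1+F2) forward, (F3*F4) return); result (-60*s^5 + 330*s^4 - 579*s^3 + 423*s^2 - 105*s - 9)/(12*s^6 - 87*s^5 - 80*s^4 - 134*s^3 + 320*s^2 - 35*s - 124)
Evaluating the step-3 result (the overall T(s)) at s = 0 gives T(0) = -9/(-124) = 9/124.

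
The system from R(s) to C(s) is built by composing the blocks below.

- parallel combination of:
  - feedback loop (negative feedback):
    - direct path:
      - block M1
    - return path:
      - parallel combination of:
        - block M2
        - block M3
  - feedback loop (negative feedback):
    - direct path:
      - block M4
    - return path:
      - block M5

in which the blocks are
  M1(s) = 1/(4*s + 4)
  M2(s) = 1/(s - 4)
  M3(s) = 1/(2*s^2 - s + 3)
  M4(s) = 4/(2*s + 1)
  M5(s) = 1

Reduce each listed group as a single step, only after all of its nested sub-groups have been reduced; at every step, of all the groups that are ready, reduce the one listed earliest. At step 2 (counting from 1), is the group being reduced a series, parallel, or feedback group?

Step 1. add M2, M3 (parallel)
Step 2. collapse the loop (M1 forward, (M2+M3) return)
Step 3. close the feedback loop around M4, M5
Step 4. add [M1/(1+M1*(M2+M3))], [M4/(1+M4*M5)] (parallel)
The group at step 2 is a feedback group.

Answer: feedback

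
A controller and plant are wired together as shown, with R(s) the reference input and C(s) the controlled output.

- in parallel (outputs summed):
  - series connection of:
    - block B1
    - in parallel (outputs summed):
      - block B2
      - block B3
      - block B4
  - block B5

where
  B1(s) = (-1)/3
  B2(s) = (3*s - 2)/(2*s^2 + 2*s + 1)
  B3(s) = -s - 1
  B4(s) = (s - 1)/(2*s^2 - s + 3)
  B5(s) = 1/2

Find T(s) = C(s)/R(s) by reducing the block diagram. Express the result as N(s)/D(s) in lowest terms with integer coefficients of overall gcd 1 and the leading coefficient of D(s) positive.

Reducing step by step:

[1] sum the parallel branches B2, B3, B4: (-4*s^5 - 6*s^4 - 18*s^2 + 2*s - 10)/(4*s^4 + 2*s^3 + 6*s^2 + 5*s + 3)
[2] series reduction of B1, (B2+B3+B4): (4*s^5 + 6*s^4 + 18*s^2 - 2*s + 10)/(12*s^4 + 6*s^3 + 18*s^2 + 15*s + 9)
[3] add (B1*(B2+B3+B4)), B5 (parallel), which is the overall transfer function T(s) = C(s)/R(s) in lowest terms

Answer: (8*s^5 + 24*s^4 + 6*s^3 + 54*s^2 + 11*s + 29)/(24*s^4 + 12*s^3 + 36*s^2 + 30*s + 18)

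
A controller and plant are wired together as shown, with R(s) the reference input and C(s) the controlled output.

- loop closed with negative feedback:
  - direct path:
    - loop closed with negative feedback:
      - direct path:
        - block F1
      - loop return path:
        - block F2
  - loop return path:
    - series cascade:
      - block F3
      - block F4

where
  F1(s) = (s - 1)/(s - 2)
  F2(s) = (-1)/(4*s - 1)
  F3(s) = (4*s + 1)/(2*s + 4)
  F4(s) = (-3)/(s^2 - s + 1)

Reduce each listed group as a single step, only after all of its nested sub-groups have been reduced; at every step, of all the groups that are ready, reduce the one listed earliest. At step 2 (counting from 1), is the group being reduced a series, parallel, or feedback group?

1. feedback reduction of F1, F2
2. cascade F3, F4
3. collapse the loop ([F1/(1+F1*F2)] forward, (F3*F4) return)
The group at step 2 is a series group.

Therefore the answer is series.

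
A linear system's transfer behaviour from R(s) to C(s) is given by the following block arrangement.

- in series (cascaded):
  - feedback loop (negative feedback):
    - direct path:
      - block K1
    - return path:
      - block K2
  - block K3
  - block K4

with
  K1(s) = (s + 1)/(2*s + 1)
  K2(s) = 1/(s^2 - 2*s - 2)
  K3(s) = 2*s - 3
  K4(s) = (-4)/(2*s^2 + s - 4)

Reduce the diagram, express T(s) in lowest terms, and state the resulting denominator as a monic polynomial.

The answer is s^5 - s^4 - 21*s^3/4 + 5*s^2/4 + 19*s/4 + 1.

Reasoning:
[1] feedback reduction of K1, K2; result (s^3 - s^2 - 4*s - 2)/(2*s^3 - 3*s^2 - 5*s - 1)
[2] reduce the series chain [K1/(1+K1*K2)], K3, K4; result (-8*s^4 + 20*s^3 + 20*s^2 - 32*s - 24)/(4*s^5 - 4*s^4 - 21*s^3 + 5*s^2 + 19*s + 4)
The result of step 2 is T(s) in lowest terms. Its denominator has leading coefficient 4; dividing the denominator through by 4 makes it monic.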